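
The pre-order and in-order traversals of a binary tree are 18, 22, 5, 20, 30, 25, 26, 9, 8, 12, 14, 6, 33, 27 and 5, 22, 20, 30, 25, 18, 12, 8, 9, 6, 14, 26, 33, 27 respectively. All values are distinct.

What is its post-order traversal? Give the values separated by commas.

The first element of pre-order is the root; it splits in-order into left and right subtrees.
Root 18: left subtree has 5 nodes {5, 22, 20, 30, 25}, right has 8 {12, 8, 9, 6, 14, 26, 33, 27}.
  Root 22: left subtree has 1 node {5}, right has 3 {20, 30, 25}.
    Root 20: left subtree has 0 nodes { }, right has 2 {30, 25}.
      Root 30: left subtree has 0 nodes { }, right has 1 {25}.
  Root 26: left subtree has 5 nodes {12, 8, 9, 6, 14}, right has 2 {33, 27}.
    Root 9: left subtree has 2 nodes {12, 8}, right has 2 {6, 14}.
      Root 8: left subtree has 1 node {12}, right has 0 { }.
      Root 14: left subtree has 1 node {6}, right has 0 { }.
    Root 33: left subtree has 0 nodes { }, right has 1 {27}.

5, 25, 30, 20, 22, 12, 8, 6, 14, 9, 27, 33, 26, 18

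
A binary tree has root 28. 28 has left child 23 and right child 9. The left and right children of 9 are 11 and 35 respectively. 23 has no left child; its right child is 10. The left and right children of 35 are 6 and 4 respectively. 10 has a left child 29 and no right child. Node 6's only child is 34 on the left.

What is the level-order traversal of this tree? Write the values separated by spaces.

28 23 9 10 11 35 29 6 4 34

Level-order visits nodes level by level from the root, left to right within each level.
Level 0: 28
Level 1: 23, 9
Level 2: 10, 11, 35
Level 3: 29, 6, 4
Level 4: 34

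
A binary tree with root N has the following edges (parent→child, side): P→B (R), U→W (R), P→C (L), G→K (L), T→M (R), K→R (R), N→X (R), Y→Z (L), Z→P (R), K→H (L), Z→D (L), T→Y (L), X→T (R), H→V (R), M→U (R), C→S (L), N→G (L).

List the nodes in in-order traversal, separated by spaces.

In-order visits the left subtree, then the node, then the right subtree.
At N: go left to G.
  At G: go left to K.
    At K: go left to H.
      At H: no left child.
      Visit H.
      At H: go right to V.
        V is a leaf — visit V.
    Visit K.
    At K: go right to R.
      R is a leaf — visit R.
  Visit G.
  At G: no right child.
Visit N.
At N: go right to X.
  At X: no left child.
  Visit X.
  At X: go right to T.
    At T: go left to Y.
      At Y: go left to Z.
        At Z: go left to D.
          D is a leaf — visit D.
        Visit Z.
        At Z: go right to P.
          At P: go left to C.
            At C: go left to S.
              S is a leaf — visit S.
            Visit C.
            At C: no right child.
          Visit P.
          At P: go right to B.
            B is a leaf — visit B.
      Visit Y.
      At Y: no right child.
    Visit T.
    At T: go right to M.
      At M: no left child.
      Visit M.
      At M: go right to U.
        At U: no left child.
        Visit U.
        At U: go right to W.
          W is a leaf — visit W.

H V K R G N X D Z S C P B Y T M U W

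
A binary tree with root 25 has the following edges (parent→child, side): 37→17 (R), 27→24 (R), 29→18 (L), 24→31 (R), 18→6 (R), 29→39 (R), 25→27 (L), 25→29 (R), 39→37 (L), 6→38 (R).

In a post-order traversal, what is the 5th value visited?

6

Post-order visits the left subtree, then the right subtree, then the node.
At 25: go left to 27.
  At 27: no left child.
  At 27: go right to 24.
    At 24: no left child.
    At 24: go right to 31.
      31 is a leaf — visit 31.
    Visit 24.
  Visit 27.
At 25: go right to 29.
  At 29: go left to 18.
    At 18: no left child.
    At 18: go right to 6.
      At 6: no left child.
      At 6: go right to 38.
        38 is a leaf — visit 38.
      Visit 6.
    Visit 18.
  At 29: go right to 39.
    At 39: go left to 37.
      At 37: no left child.
      At 37: go right to 17.
        17 is a leaf — visit 17.
      Visit 37.
    At 39: no right child.
    Visit 39.
  Visit 29.
Visit 25.
Full post-order sequence: 31, 24, 27, 38, 6, 18, 17, 37, 39, 29, 25.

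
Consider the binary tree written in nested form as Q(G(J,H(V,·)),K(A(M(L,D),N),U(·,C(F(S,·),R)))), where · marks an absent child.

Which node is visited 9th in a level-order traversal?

M

Level-order visits nodes level by level from the root, left to right within each level.
Level 0: Q
Level 1: G, K
Level 2: J, H, A, U
Level 3: V, M, N, C
Level 4: L, D, F, R
Level 5: S
Full level-order sequence: Q, G, K, J, H, A, U, V, M, N, C, L, D, F, R, S.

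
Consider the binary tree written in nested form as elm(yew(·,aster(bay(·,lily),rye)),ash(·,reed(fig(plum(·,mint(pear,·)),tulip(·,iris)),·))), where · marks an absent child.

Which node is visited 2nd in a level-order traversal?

yew

Level-order visits nodes level by level from the root, left to right within each level.
Level 0: elm
Level 1: yew, ash
Level 2: aster, reed
Level 3: bay, rye, fig
Level 4: lily, plum, tulip
Level 5: mint, iris
Level 6: pear
Full level-order sequence: elm, yew, ash, aster, reed, bay, rye, fig, lily, plum, tulip, mint, iris, pear.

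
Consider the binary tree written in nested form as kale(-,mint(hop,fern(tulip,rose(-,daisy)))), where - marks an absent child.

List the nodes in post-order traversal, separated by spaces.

hop tulip daisy rose fern mint kale

Post-order visits the left subtree, then the right subtree, then the node.
At kale: no left child.
At kale: go right to mint.
  At mint: go left to hop.
    hop is a leaf — visit hop.
  At mint: go right to fern.
    At fern: go left to tulip.
      tulip is a leaf — visit tulip.
    At fern: go right to rose.
      At rose: no left child.
      At rose: go right to daisy.
        daisy is a leaf — visit daisy.
      Visit rose.
    Visit fern.
  Visit mint.
Visit kale.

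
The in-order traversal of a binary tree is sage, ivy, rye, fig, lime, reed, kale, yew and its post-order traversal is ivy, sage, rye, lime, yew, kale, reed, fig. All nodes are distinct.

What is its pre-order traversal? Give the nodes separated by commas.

The last element of post-order is the root; it splits in-order into left and right subtrees.
Root fig: left subtree has 3 nodes {sage, ivy, rye}, right has 4 {lime, reed, kale, yew}.
  Root rye: left subtree has 2 nodes {sage, ivy}, right has 0 { }.
    Root sage: left subtree has 0 nodes { }, right has 1 {ivy}.
  Root reed: left subtree has 1 node {lime}, right has 2 {kale, yew}.
    Root kale: left subtree has 0 nodes { }, right has 1 {yew}.

fig, rye, sage, ivy, reed, lime, kale, yew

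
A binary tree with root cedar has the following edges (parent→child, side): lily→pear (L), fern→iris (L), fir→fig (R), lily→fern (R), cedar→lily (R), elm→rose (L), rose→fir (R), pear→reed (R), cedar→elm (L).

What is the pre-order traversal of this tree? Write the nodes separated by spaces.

cedar elm rose fir fig lily pear reed fern iris

Pre-order visits the node, then its left subtree, then its right subtree.
Visit cedar.
At cedar: go left to elm.
  Visit elm.
  At elm: go left to rose.
    Visit rose.
    At rose: no left child.
    At rose: go right to fir.
      Visit fir.
      At fir: no left child.
      At fir: go right to fig.
        fig is a leaf — visit fig.
  At elm: no right child.
At cedar: go right to lily.
  Visit lily.
  At lily: go left to pear.
    Visit pear.
    At pear: no left child.
    At pear: go right to reed.
      reed is a leaf — visit reed.
  At lily: go right to fern.
    Visit fern.
    At fern: go left to iris.
      iris is a leaf — visit iris.
    At fern: no right child.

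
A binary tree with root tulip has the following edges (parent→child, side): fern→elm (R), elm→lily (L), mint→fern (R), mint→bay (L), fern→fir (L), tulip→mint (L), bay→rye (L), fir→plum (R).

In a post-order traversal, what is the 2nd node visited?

bay

Post-order visits the left subtree, then the right subtree, then the node.
At tulip: go left to mint.
  At mint: go left to bay.
    At bay: go left to rye.
      rye is a leaf — visit rye.
    At bay: no right child.
    Visit bay.
  At mint: go right to fern.
    At fern: go left to fir.
      At fir: no left child.
      At fir: go right to plum.
        plum is a leaf — visit plum.
      Visit fir.
    At fern: go right to elm.
      At elm: go left to lily.
        lily is a leaf — visit lily.
      At elm: no right child.
      Visit elm.
    Visit fern.
  Visit mint.
At tulip: no right child.
Visit tulip.
Full post-order sequence: rye, bay, plum, fir, lily, elm, fern, mint, tulip.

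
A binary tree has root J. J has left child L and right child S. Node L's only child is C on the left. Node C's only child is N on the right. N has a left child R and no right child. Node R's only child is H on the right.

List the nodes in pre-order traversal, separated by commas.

Pre-order visits the node, then its left subtree, then its right subtree.
Visit J.
At J: go left to L.
  Visit L.
  At L: go left to C.
    Visit C.
    At C: no left child.
    At C: go right to N.
      Visit N.
      At N: go left to R.
        Visit R.
        At R: no left child.
        At R: go right to H.
          H is a leaf — visit H.
      At N: no right child.
  At L: no right child.
At J: go right to S.
  S is a leaf — visit S.

J, L, C, N, R, H, S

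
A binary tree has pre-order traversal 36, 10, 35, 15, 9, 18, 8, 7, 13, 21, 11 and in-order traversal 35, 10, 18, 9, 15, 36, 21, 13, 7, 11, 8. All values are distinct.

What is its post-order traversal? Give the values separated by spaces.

The first element of pre-order is the root; it splits in-order into left and right subtrees.
Root 36: left subtree has 5 nodes {35, 10, 18, 9, 15}, right has 5 {21, 13, 7, 11, 8}.
  Root 10: left subtree has 1 node {35}, right has 3 {18, 9, 15}.
    Root 15: left subtree has 2 nodes {18, 9}, right has 0 { }.
      Root 9: left subtree has 1 node {18}, right has 0 { }.
  Root 8: left subtree has 4 nodes {21, 13, 7, 11}, right has 0 { }.
    Root 7: left subtree has 2 nodes {21, 13}, right has 1 {11}.
      Root 13: left subtree has 1 node {21}, right has 0 { }.

35 18 9 15 10 21 13 11 7 8 36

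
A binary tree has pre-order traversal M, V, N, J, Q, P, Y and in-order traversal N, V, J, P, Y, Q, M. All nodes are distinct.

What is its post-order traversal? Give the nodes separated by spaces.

N Y P Q J V M

The first element of pre-order is the root; it splits in-order into left and right subtrees.
Root M: left subtree has 6 nodes {N, V, J, P, Y, Q}, right has 0 { }.
  Root V: left subtree has 1 node {N}, right has 4 {J, P, Y, Q}.
    Root J: left subtree has 0 nodes { }, right has 3 {P, Y, Q}.
      Root Q: left subtree has 2 nodes {P, Y}, right has 0 { }.
        Root P: left subtree has 0 nodes { }, right has 1 {Y}.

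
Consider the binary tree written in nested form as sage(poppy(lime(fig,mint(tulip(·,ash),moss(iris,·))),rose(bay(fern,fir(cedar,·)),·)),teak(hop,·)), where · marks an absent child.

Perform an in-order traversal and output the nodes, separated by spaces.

fig lime tulip ash mint iris moss poppy fern bay cedar fir rose sage hop teak

In-order visits the left subtree, then the node, then the right subtree.
At sage: go left to poppy.
  At poppy: go left to lime.
    At lime: go left to fig.
      fig is a leaf — visit fig.
    Visit lime.
    At lime: go right to mint.
      At mint: go left to tulip.
        At tulip: no left child.
        Visit tulip.
        At tulip: go right to ash.
          ash is a leaf — visit ash.
      Visit mint.
      At mint: go right to moss.
        At moss: go left to iris.
          iris is a leaf — visit iris.
        Visit moss.
        At moss: no right child.
  Visit poppy.
  At poppy: go right to rose.
    At rose: go left to bay.
      At bay: go left to fern.
        fern is a leaf — visit fern.
      Visit bay.
      At bay: go right to fir.
        At fir: go left to cedar.
          cedar is a leaf — visit cedar.
        Visit fir.
        At fir: no right child.
    Visit rose.
    At rose: no right child.
Visit sage.
At sage: go right to teak.
  At teak: go left to hop.
    hop is a leaf — visit hop.
  Visit teak.
  At teak: no right child.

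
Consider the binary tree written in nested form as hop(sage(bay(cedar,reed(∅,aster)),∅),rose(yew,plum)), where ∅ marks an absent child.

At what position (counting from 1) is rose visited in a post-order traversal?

Post-order visits the left subtree, then the right subtree, then the node.
At hop: go left to sage.
  At sage: go left to bay.
    At bay: go left to cedar.
      cedar is a leaf — visit cedar.
    At bay: go right to reed.
      At reed: no left child.
      At reed: go right to aster.
        aster is a leaf — visit aster.
      Visit reed.
    Visit bay.
  At sage: no right child.
  Visit sage.
At hop: go right to rose.
  At rose: go left to yew.
    yew is a leaf — visit yew.
  At rose: go right to plum.
    plum is a leaf — visit plum.
  Visit rose.
Visit hop.
Full post-order sequence: cedar, aster, reed, bay, sage, yew, plum, rose, hop.

8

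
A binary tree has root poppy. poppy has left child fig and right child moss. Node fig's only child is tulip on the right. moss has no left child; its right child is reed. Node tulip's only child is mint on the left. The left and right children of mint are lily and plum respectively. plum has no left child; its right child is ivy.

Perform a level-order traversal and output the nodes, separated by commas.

Level-order visits nodes level by level from the root, left to right within each level.
Level 0: poppy
Level 1: fig, moss
Level 2: tulip, reed
Level 3: mint
Level 4: lily, plum
Level 5: ivy

poppy, fig, moss, tulip, reed, mint, lily, plum, ivy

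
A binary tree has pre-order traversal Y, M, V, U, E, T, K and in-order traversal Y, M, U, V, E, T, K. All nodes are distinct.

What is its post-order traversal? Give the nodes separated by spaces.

The first element of pre-order is the root; it splits in-order into left and right subtrees.
Root Y: left subtree has 0 nodes { }, right has 6 {M, U, V, E, T, K}.
  Root M: left subtree has 0 nodes { }, right has 5 {U, V, E, T, K}.
    Root V: left subtree has 1 node {U}, right has 3 {E, T, K}.
      Root E: left subtree has 0 nodes { }, right has 2 {T, K}.
        Root T: left subtree has 0 nodes { }, right has 1 {K}.

U K T E V M Y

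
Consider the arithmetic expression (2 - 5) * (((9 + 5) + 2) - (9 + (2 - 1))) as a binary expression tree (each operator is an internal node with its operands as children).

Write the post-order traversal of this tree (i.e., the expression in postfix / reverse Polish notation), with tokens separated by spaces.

2 5 - 9 5 + 2 + 9 2 1 - + - *

Post-order on an expression tree gives postfix notation: for each operator, emit left operand, right operand, then the operator.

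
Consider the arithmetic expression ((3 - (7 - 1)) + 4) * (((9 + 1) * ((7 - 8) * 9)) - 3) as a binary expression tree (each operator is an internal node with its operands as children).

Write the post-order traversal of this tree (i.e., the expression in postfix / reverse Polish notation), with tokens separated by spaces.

Post-order on an expression tree gives postfix notation: for each operator, emit left operand, right operand, then the operator.

3 7 1 - - 4 + 9 1 + 7 8 - 9 * * 3 - *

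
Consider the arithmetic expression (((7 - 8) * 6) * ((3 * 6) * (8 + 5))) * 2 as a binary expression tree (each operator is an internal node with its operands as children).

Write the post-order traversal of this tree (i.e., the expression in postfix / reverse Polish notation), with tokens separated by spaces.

7 8 - 6 * 3 6 * 8 5 + * * 2 *

Post-order on an expression tree gives postfix notation: for each operator, emit left operand, right operand, then the operator.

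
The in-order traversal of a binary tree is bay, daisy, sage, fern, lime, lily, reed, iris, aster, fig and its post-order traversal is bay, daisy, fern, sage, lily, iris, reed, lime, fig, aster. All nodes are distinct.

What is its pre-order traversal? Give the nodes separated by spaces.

aster lime sage daisy bay fern reed lily iris fig

The last element of post-order is the root; it splits in-order into left and right subtrees.
Root aster: left subtree has 8 nodes {bay, daisy, sage, fern, lime, lily, reed, iris}, right has 1 {fig}.
  Root lime: left subtree has 4 nodes {bay, daisy, sage, fern}, right has 3 {lily, reed, iris}.
    Root sage: left subtree has 2 nodes {bay, daisy}, right has 1 {fern}.
      Root daisy: left subtree has 1 node {bay}, right has 0 { }.
    Root reed: left subtree has 1 node {lily}, right has 1 {iris}.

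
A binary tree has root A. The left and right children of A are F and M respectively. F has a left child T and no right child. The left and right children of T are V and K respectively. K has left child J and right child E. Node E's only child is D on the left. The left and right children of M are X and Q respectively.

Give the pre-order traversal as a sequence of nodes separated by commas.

Pre-order visits the node, then its left subtree, then its right subtree.
Visit A.
At A: go left to F.
  Visit F.
  At F: go left to T.
    Visit T.
    At T: go left to V.
      V is a leaf — visit V.
    At T: go right to K.
      Visit K.
      At K: go left to J.
        J is a leaf — visit J.
      At K: go right to E.
        Visit E.
        At E: go left to D.
          D is a leaf — visit D.
        At E: no right child.
  At F: no right child.
At A: go right to M.
  Visit M.
  At M: go left to X.
    X is a leaf — visit X.
  At M: go right to Q.
    Q is a leaf — visit Q.

A, F, T, V, K, J, E, D, M, X, Q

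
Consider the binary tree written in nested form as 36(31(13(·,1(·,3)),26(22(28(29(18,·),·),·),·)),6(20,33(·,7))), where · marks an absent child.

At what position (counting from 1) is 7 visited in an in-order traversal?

In-order visits the left subtree, then the node, then the right subtree.
At 36: go left to 31.
  At 31: go left to 13.
    At 13: no left child.
    Visit 13.
    At 13: go right to 1.
      At 1: no left child.
      Visit 1.
      At 1: go right to 3.
        3 is a leaf — visit 3.
  Visit 31.
  At 31: go right to 26.
    At 26: go left to 22.
      At 22: go left to 28.
        At 28: go left to 29.
          At 29: go left to 18.
            18 is a leaf — visit 18.
          Visit 29.
          At 29: no right child.
        Visit 28.
        At 28: no right child.
      Visit 22.
      At 22: no right child.
    Visit 26.
    At 26: no right child.
Visit 36.
At 36: go right to 6.
  At 6: go left to 20.
    20 is a leaf — visit 20.
  Visit 6.
  At 6: go right to 33.
    At 33: no left child.
    Visit 33.
    At 33: go right to 7.
      7 is a leaf — visit 7.
Full in-order sequence: 13, 1, 3, 31, 18, 29, 28, 22, 26, 36, 20, 6, 33, 7.

14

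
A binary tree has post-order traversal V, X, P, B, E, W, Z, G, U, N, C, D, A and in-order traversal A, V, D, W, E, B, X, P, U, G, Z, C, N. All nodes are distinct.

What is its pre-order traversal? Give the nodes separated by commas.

A, D, V, C, U, W, E, B, P, X, G, Z, N

The last element of post-order is the root; it splits in-order into left and right subtrees.
Root A: left subtree has 0 nodes { }, right has 12 {V, D, W, E, B, X, P, U, G, Z, C, N}.
  Root D: left subtree has 1 node {V}, right has 10 {W, E, B, X, P, U, G, Z, C, N}.
    Root C: left subtree has 8 nodes {W, E, B, X, P, U, G, Z}, right has 1 {N}.
      Root U: left subtree has 5 nodes {W, E, B, X, P}, right has 2 {G, Z}.
        Root W: left subtree has 0 nodes { }, right has 4 {E, B, X, P}.
          Root E: left subtree has 0 nodes { }, right has 3 {B, X, P}.
            Root B: left subtree has 0 nodes { }, right has 2 {X, P}.
              Root P: left subtree has 1 node {X}, right has 0 { }.
        Root G: left subtree has 0 nodes { }, right has 1 {Z}.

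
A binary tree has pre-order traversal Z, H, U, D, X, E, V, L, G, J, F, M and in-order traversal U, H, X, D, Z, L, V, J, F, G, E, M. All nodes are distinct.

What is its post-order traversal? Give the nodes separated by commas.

The first element of pre-order is the root; it splits in-order into left and right subtrees.
Root Z: left subtree has 4 nodes {U, H, X, D}, right has 7 {L, V, J, F, G, E, M}.
  Root H: left subtree has 1 node {U}, right has 2 {X, D}.
    Root D: left subtree has 1 node {X}, right has 0 { }.
  Root E: left subtree has 5 nodes {L, V, J, F, G}, right has 1 {M}.
    Root V: left subtree has 1 node {L}, right has 3 {J, F, G}.
      Root G: left subtree has 2 nodes {J, F}, right has 0 { }.
        Root J: left subtree has 0 nodes { }, right has 1 {F}.

U, X, D, H, L, F, J, G, V, M, E, Z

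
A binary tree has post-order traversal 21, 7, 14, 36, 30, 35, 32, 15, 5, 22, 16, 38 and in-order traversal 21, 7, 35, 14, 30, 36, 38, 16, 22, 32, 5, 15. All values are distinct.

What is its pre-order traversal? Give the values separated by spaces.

The last element of post-order is the root; it splits in-order into left and right subtrees.
Root 38: left subtree has 6 nodes {21, 7, 35, 14, 30, 36}, right has 5 {16, 22, 32, 5, 15}.
  Root 35: left subtree has 2 nodes {21, 7}, right has 3 {14, 30, 36}.
    Root 7: left subtree has 1 node {21}, right has 0 { }.
    Root 30: left subtree has 1 node {14}, right has 1 {36}.
  Root 16: left subtree has 0 nodes { }, right has 4 {22, 32, 5, 15}.
    Root 22: left subtree has 0 nodes { }, right has 3 {32, 5, 15}.
      Root 5: left subtree has 1 node {32}, right has 1 {15}.

38 35 7 21 30 14 36 16 22 5 32 15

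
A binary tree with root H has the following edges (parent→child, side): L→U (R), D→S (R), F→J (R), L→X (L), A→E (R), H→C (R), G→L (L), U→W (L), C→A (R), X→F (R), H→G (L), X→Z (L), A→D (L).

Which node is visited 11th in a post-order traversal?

E

Post-order visits the left subtree, then the right subtree, then the node.
At H: go left to G.
  At G: go left to L.
    At L: go left to X.
      At X: go left to Z.
        Z is a leaf — visit Z.
      At X: go right to F.
        At F: no left child.
        At F: go right to J.
          J is a leaf — visit J.
        Visit F.
      Visit X.
    At L: go right to U.
      At U: go left to W.
        W is a leaf — visit W.
      At U: no right child.
      Visit U.
    Visit L.
  At G: no right child.
  Visit G.
At H: go right to C.
  At C: no left child.
  At C: go right to A.
    At A: go left to D.
      At D: no left child.
      At D: go right to S.
        S is a leaf — visit S.
      Visit D.
    At A: go right to E.
      E is a leaf — visit E.
    Visit A.
  Visit C.
Visit H.
Full post-order sequence: Z, J, F, X, W, U, L, G, S, D, E, A, C, H.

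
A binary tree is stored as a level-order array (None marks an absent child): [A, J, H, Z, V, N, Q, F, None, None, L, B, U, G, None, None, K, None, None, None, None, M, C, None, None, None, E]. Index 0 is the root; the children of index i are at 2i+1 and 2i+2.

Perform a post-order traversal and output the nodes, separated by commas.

K, F, Z, M, C, L, V, J, B, E, U, N, G, Q, H, A

Post-order visits the left subtree, then the right subtree, then the node.
At A: go left to J.
  At J: go left to Z.
    At Z: go left to F.
      At F: no left child.
      At F: go right to K.
        K is a leaf — visit K.
      Visit F.
    At Z: no right child.
    Visit Z.
  At J: go right to V.
    At V: no left child.
    At V: go right to L.
      At L: go left to M.
        M is a leaf — visit M.
      At L: go right to C.
        C is a leaf — visit C.
      Visit L.
    Visit V.
  Visit J.
At A: go right to H.
  At H: go left to N.
    At N: go left to B.
      B is a leaf — visit B.
    At N: go right to U.
      At U: no left child.
      At U: go right to E.
        E is a leaf — visit E.
      Visit U.
    Visit N.
  At H: go right to Q.
    At Q: go left to G.
      G is a leaf — visit G.
    At Q: no right child.
    Visit Q.
  Visit H.
Visit A.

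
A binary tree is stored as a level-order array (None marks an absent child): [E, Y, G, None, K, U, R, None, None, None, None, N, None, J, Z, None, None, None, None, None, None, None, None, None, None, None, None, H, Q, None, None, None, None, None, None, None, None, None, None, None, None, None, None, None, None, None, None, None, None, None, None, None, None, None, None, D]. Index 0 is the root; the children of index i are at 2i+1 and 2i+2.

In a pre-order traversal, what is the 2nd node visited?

Pre-order visits the node, then its left subtree, then its right subtree.
Visit E.
At E: go left to Y.
  Visit Y.
  At Y: no left child.
  At Y: go right to K.
    K is a leaf — visit K.
At E: go right to G.
  Visit G.
  At G: go left to U.
    Visit U.
    At U: go left to N.
      N is a leaf — visit N.
    At U: no right child.
  At G: go right to R.
    Visit R.
    At R: go left to J.
      Visit J.
      At J: go left to H.
        Visit H.
        At H: go left to D.
          D is a leaf — visit D.
        At H: no right child.
      At J: go right to Q.
        Q is a leaf — visit Q.
    At R: go right to Z.
      Z is a leaf — visit Z.
Full pre-order sequence: E, Y, K, G, U, N, R, J, H, D, Q, Z.

Y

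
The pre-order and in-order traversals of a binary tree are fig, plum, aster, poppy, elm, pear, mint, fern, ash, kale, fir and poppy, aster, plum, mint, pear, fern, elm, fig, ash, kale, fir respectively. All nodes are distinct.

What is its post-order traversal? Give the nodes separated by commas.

The first element of pre-order is the root; it splits in-order into left and right subtrees.
Root fig: left subtree has 7 nodes {poppy, aster, plum, mint, pear, fern, elm}, right has 3 {ash, kale, fir}.
  Root plum: left subtree has 2 nodes {poppy, aster}, right has 4 {mint, pear, fern, elm}.
    Root aster: left subtree has 1 node {poppy}, right has 0 { }.
    Root elm: left subtree has 3 nodes {mint, pear, fern}, right has 0 { }.
      Root pear: left subtree has 1 node {mint}, right has 1 {fern}.
  Root ash: left subtree has 0 nodes { }, right has 2 {kale, fir}.
    Root kale: left subtree has 0 nodes { }, right has 1 {fir}.

poppy, aster, mint, fern, pear, elm, plum, fir, kale, ash, fig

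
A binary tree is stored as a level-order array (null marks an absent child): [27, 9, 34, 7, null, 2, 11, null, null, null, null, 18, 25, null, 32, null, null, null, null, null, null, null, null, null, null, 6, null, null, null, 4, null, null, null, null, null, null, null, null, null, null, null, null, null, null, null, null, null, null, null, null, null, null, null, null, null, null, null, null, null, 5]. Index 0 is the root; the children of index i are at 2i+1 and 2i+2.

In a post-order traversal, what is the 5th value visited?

Post-order visits the left subtree, then the right subtree, then the node.
At 27: go left to 9.
  At 9: go left to 7.
    7 is a leaf — visit 7.
  At 9: no right child.
  Visit 9.
At 27: go right to 34.
  At 34: go left to 2.
    At 2: go left to 18.
      18 is a leaf — visit 18.
    At 2: go right to 25.
      At 25: go left to 6.
        6 is a leaf — visit 6.
      At 25: no right child.
      Visit 25.
    Visit 2.
  At 34: go right to 11.
    At 11: no left child.
    At 11: go right to 32.
      At 32: go left to 4.
        At 4: go left to 5.
          5 is a leaf — visit 5.
        At 4: no right child.
        Visit 4.
      At 32: no right child.
      Visit 32.
    Visit 11.
  Visit 34.
Visit 27.
Full post-order sequence: 7, 9, 18, 6, 25, 2, 5, 4, 32, 11, 34, 27.

25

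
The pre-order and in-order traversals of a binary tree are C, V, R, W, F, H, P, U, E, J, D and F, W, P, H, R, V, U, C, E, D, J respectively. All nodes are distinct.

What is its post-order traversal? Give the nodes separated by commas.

The first element of pre-order is the root; it splits in-order into left and right subtrees.
Root C: left subtree has 7 nodes {F, W, P, H, R, V, U}, right has 3 {E, D, J}.
  Root V: left subtree has 5 nodes {F, W, P, H, R}, right has 1 {U}.
    Root R: left subtree has 4 nodes {F, W, P, H}, right has 0 { }.
      Root W: left subtree has 1 node {F}, right has 2 {P, H}.
        Root H: left subtree has 1 node {P}, right has 0 { }.
  Root E: left subtree has 0 nodes { }, right has 2 {D, J}.
    Root J: left subtree has 1 node {D}, right has 0 { }.

F, P, H, W, R, U, V, D, J, E, C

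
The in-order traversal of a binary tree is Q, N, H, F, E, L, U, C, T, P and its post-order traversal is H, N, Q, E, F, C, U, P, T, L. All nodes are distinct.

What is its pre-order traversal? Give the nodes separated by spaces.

The last element of post-order is the root; it splits in-order into left and right subtrees.
Root L: left subtree has 5 nodes {Q, N, H, F, E}, right has 4 {U, C, T, P}.
  Root F: left subtree has 3 nodes {Q, N, H}, right has 1 {E}.
    Root Q: left subtree has 0 nodes { }, right has 2 {N, H}.
      Root N: left subtree has 0 nodes { }, right has 1 {H}.
  Root T: left subtree has 2 nodes {U, C}, right has 1 {P}.
    Root U: left subtree has 0 nodes { }, right has 1 {C}.

L F Q N H E T U C P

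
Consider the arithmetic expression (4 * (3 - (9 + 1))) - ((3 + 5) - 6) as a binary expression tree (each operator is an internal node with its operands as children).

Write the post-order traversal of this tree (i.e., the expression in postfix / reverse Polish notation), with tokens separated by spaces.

4 3 9 1 + - * 3 5 + 6 - -

Post-order on an expression tree gives postfix notation: for each operator, emit left operand, right operand, then the operator.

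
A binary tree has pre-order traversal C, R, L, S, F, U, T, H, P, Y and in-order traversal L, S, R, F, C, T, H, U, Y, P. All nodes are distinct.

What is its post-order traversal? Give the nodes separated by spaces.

S L F R H T Y P U C

The first element of pre-order is the root; it splits in-order into left and right subtrees.
Root C: left subtree has 4 nodes {L, S, R, F}, right has 5 {T, H, U, Y, P}.
  Root R: left subtree has 2 nodes {L, S}, right has 1 {F}.
    Root L: left subtree has 0 nodes { }, right has 1 {S}.
  Root U: left subtree has 2 nodes {T, H}, right has 2 {Y, P}.
    Root T: left subtree has 0 nodes { }, right has 1 {H}.
    Root P: left subtree has 1 node {Y}, right has 0 { }.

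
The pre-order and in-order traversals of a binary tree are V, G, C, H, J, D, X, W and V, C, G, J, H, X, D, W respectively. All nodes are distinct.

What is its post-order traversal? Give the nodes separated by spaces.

The first element of pre-order is the root; it splits in-order into left and right subtrees.
Root V: left subtree has 0 nodes { }, right has 7 {C, G, J, H, X, D, W}.
  Root G: left subtree has 1 node {C}, right has 5 {J, H, X, D, W}.
    Root H: left subtree has 1 node {J}, right has 3 {X, D, W}.
      Root D: left subtree has 1 node {X}, right has 1 {W}.

C J X W D H G V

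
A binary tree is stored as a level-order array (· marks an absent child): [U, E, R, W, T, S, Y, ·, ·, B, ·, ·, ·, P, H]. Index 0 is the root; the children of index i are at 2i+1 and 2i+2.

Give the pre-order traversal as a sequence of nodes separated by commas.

Pre-order visits the node, then its left subtree, then its right subtree.
Visit U.
At U: go left to E.
  Visit E.
  At E: go left to W.
    W is a leaf — visit W.
  At E: go right to T.
    Visit T.
    At T: go left to B.
      B is a leaf — visit B.
    At T: no right child.
At U: go right to R.
  Visit R.
  At R: go left to S.
    S is a leaf — visit S.
  At R: go right to Y.
    Visit Y.
    At Y: go left to P.
      P is a leaf — visit P.
    At Y: go right to H.
      H is a leaf — visit H.

U, E, W, T, B, R, S, Y, P, H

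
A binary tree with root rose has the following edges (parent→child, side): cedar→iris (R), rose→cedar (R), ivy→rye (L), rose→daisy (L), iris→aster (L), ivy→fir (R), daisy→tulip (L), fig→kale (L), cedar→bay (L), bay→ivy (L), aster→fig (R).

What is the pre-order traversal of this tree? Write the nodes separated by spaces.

rose daisy tulip cedar bay ivy rye fir iris aster fig kale

Pre-order visits the node, then its left subtree, then its right subtree.
Visit rose.
At rose: go left to daisy.
  Visit daisy.
  At daisy: go left to tulip.
    tulip is a leaf — visit tulip.
  At daisy: no right child.
At rose: go right to cedar.
  Visit cedar.
  At cedar: go left to bay.
    Visit bay.
    At bay: go left to ivy.
      Visit ivy.
      At ivy: go left to rye.
        rye is a leaf — visit rye.
      At ivy: go right to fir.
        fir is a leaf — visit fir.
    At bay: no right child.
  At cedar: go right to iris.
    Visit iris.
    At iris: go left to aster.
      Visit aster.
      At aster: no left child.
      At aster: go right to fig.
        Visit fig.
        At fig: go left to kale.
          kale is a leaf — visit kale.
        At fig: no right child.
    At iris: no right child.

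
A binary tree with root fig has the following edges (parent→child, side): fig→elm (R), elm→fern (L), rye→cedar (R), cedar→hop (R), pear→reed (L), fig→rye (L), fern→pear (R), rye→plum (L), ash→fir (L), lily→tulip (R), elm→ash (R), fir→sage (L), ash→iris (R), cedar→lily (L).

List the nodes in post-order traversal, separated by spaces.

Post-order visits the left subtree, then the right subtree, then the node.
At fig: go left to rye.
  At rye: go left to plum.
    plum is a leaf — visit plum.
  At rye: go right to cedar.
    At cedar: go left to lily.
      At lily: no left child.
      At lily: go right to tulip.
        tulip is a leaf — visit tulip.
      Visit lily.
    At cedar: go right to hop.
      hop is a leaf — visit hop.
    Visit cedar.
  Visit rye.
At fig: go right to elm.
  At elm: go left to fern.
    At fern: no left child.
    At fern: go right to pear.
      At pear: go left to reed.
        reed is a leaf — visit reed.
      At pear: no right child.
      Visit pear.
    Visit fern.
  At elm: go right to ash.
    At ash: go left to fir.
      At fir: go left to sage.
        sage is a leaf — visit sage.
      At fir: no right child.
      Visit fir.
    At ash: go right to iris.
      iris is a leaf — visit iris.
    Visit ash.
  Visit elm.
Visit fig.

plum tulip lily hop cedar rye reed pear fern sage fir iris ash elm fig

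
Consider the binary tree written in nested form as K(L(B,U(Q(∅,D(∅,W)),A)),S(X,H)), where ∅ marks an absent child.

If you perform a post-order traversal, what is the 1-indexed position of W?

Post-order visits the left subtree, then the right subtree, then the node.
At K: go left to L.
  At L: go left to B.
    B is a leaf — visit B.
  At L: go right to U.
    At U: go left to Q.
      At Q: no left child.
      At Q: go right to D.
        At D: no left child.
        At D: go right to W.
          W is a leaf — visit W.
        Visit D.
      Visit Q.
    At U: go right to A.
      A is a leaf — visit A.
    Visit U.
  Visit L.
At K: go right to S.
  At S: go left to X.
    X is a leaf — visit X.
  At S: go right to H.
    H is a leaf — visit H.
  Visit S.
Visit K.
Full post-order sequence: B, W, D, Q, A, U, L, X, H, S, K.

2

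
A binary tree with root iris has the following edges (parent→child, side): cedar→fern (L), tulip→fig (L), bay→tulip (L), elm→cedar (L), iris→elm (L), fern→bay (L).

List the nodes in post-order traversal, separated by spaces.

Post-order visits the left subtree, then the right subtree, then the node.
At iris: go left to elm.
  At elm: go left to cedar.
    At cedar: go left to fern.
      At fern: go left to bay.
        At bay: go left to tulip.
          At tulip: go left to fig.
            fig is a leaf — visit fig.
          At tulip: no right child.
          Visit tulip.
        At bay: no right child.
        Visit bay.
      At fern: no right child.
      Visit fern.
    At cedar: no right child.
    Visit cedar.
  At elm: no right child.
  Visit elm.
At iris: no right child.
Visit iris.

fig tulip bay fern cedar elm iris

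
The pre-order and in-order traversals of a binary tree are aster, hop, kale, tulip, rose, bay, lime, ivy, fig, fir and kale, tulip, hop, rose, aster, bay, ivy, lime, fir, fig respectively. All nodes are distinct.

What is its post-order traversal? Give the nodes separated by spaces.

The first element of pre-order is the root; it splits in-order into left and right subtrees.
Root aster: left subtree has 4 nodes {kale, tulip, hop, rose}, right has 5 {bay, ivy, lime, fir, fig}.
  Root hop: left subtree has 2 nodes {kale, tulip}, right has 1 {rose}.
    Root kale: left subtree has 0 nodes { }, right has 1 {tulip}.
  Root bay: left subtree has 0 nodes { }, right has 4 {ivy, lime, fir, fig}.
    Root lime: left subtree has 1 node {ivy}, right has 2 {fir, fig}.
      Root fig: left subtree has 1 node {fir}, right has 0 { }.

tulip kale rose hop ivy fir fig lime bay aster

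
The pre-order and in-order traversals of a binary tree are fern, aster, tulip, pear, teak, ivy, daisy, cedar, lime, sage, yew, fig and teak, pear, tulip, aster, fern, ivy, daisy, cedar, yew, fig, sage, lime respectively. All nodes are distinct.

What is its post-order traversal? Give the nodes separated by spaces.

teak pear tulip aster fig yew sage lime cedar daisy ivy fern

The first element of pre-order is the root; it splits in-order into left and right subtrees.
Root fern: left subtree has 4 nodes {teak, pear, tulip, aster}, right has 7 {ivy, daisy, cedar, yew, fig, sage, lime}.
  Root aster: left subtree has 3 nodes {teak, pear, tulip}, right has 0 { }.
    Root tulip: left subtree has 2 nodes {teak, pear}, right has 0 { }.
      Root pear: left subtree has 1 node {teak}, right has 0 { }.
  Root ivy: left subtree has 0 nodes { }, right has 6 {daisy, cedar, yew, fig, sage, lime}.
    Root daisy: left subtree has 0 nodes { }, right has 5 {cedar, yew, fig, sage, lime}.
      Root cedar: left subtree has 0 nodes { }, right has 4 {yew, fig, sage, lime}.
        Root lime: left subtree has 3 nodes {yew, fig, sage}, right has 0 { }.
          Root sage: left subtree has 2 nodes {yew, fig}, right has 0 { }.
            Root yew: left subtree has 0 nodes { }, right has 1 {fig}.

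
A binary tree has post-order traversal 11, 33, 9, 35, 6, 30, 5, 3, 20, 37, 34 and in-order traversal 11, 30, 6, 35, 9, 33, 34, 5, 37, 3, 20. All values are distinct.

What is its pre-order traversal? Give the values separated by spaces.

34 30 11 6 35 9 33 37 5 20 3

The last element of post-order is the root; it splits in-order into left and right subtrees.
Root 34: left subtree has 6 nodes {11, 30, 6, 35, 9, 33}, right has 4 {5, 37, 3, 20}.
  Root 30: left subtree has 1 node {11}, right has 4 {6, 35, 9, 33}.
    Root 6: left subtree has 0 nodes { }, right has 3 {35, 9, 33}.
      Root 35: left subtree has 0 nodes { }, right has 2 {9, 33}.
        Root 9: left subtree has 0 nodes { }, right has 1 {33}.
  Root 37: left subtree has 1 node {5}, right has 2 {3, 20}.
    Root 20: left subtree has 1 node {3}, right has 0 { }.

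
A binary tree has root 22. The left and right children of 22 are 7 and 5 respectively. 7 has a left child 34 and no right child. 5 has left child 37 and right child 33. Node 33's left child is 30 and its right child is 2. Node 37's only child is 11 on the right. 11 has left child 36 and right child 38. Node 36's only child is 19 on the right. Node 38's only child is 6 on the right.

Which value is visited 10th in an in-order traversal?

5

In-order visits the left subtree, then the node, then the right subtree.
At 22: go left to 7.
  At 7: go left to 34.
    34 is a leaf — visit 34.
  Visit 7.
  At 7: no right child.
Visit 22.
At 22: go right to 5.
  At 5: go left to 37.
    At 37: no left child.
    Visit 37.
    At 37: go right to 11.
      At 11: go left to 36.
        At 36: no left child.
        Visit 36.
        At 36: go right to 19.
          19 is a leaf — visit 19.
      Visit 11.
      At 11: go right to 38.
        At 38: no left child.
        Visit 38.
        At 38: go right to 6.
          6 is a leaf — visit 6.
  Visit 5.
  At 5: go right to 33.
    At 33: go left to 30.
      30 is a leaf — visit 30.
    Visit 33.
    At 33: go right to 2.
      2 is a leaf — visit 2.
Full in-order sequence: 34, 7, 22, 37, 36, 19, 11, 38, 6, 5, 30, 33, 2.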